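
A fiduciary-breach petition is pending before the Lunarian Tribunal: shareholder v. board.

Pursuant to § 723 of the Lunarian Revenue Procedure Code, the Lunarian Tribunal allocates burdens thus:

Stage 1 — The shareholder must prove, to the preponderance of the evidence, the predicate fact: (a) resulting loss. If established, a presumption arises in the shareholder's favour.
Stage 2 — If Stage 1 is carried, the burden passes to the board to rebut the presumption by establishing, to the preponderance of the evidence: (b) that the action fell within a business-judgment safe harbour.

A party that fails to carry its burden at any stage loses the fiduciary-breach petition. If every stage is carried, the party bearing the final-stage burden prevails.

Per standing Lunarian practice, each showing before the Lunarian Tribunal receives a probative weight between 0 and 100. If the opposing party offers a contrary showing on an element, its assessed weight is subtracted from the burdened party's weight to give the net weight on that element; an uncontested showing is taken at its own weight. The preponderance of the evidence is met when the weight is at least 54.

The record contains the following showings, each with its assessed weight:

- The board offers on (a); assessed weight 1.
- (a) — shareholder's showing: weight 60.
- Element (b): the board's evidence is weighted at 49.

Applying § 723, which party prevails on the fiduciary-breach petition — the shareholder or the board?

Stage 1 (shareholder, the preponderance of the evidence, weight is at least 54): (a) net 60−1=59 ≥ 54 — meets.
  Stage 1 is satisfied; the onus moves to the board.
Stage 2 (board, the preponderance of the evidence, weight is at least 54): (b) 49 < 54 — fails.
  Stage 2 not carried; the board fails its burden.
The shareholder prevails.

shareholder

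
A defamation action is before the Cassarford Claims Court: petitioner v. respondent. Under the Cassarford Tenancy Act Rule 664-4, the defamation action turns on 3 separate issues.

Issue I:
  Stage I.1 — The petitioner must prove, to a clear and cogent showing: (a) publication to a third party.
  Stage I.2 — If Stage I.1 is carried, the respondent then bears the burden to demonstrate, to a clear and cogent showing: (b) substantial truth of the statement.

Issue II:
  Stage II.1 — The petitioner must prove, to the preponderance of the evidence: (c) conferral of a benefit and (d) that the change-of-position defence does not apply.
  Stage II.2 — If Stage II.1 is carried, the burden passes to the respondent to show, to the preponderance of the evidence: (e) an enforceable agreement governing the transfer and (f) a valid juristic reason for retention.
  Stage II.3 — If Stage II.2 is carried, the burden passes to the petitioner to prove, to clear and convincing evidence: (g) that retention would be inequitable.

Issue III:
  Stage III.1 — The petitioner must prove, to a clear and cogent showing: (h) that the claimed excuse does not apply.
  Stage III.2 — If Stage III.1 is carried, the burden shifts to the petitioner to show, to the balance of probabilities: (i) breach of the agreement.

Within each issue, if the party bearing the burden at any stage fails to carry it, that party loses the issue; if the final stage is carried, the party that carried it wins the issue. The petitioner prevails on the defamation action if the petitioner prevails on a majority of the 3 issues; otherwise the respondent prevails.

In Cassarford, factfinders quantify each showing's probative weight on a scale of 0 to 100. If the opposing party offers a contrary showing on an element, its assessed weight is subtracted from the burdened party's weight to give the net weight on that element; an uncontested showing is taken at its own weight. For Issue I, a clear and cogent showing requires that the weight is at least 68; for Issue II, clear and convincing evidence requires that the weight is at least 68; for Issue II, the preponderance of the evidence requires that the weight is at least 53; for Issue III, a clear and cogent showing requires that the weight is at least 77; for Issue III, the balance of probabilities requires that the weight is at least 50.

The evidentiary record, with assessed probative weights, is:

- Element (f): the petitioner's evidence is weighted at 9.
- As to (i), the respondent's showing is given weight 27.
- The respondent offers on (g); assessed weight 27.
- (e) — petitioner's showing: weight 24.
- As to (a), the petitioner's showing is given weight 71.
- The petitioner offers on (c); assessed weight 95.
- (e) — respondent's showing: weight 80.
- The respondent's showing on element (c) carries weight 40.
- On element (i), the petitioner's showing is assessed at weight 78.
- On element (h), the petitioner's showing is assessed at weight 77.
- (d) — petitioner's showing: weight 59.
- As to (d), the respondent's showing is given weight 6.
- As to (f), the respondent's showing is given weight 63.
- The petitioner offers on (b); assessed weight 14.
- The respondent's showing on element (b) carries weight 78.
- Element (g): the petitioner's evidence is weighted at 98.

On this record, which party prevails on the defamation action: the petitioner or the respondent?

— Issue I —
At Stage I.1 the petitioner must meet a clear and cogent showing (weight is at least 68): on (a) the weight is 71, ≥ 68, so (a) meets the standard.
  The petitioner carries Stage I.1; the respondent now bears the burden.
At Stage I.2 the respondent must meet a clear and cogent showing (weight is at least 68): on (b) the weight is 78 less the opposing 14 gives net 64, which does not reach 68, so (b) does not meet the standard.
  Not every element is met, so the respondent fails to carry Stage I.2.
So the petitioner prevails on this issue.
— Issue II —
At Stage II.1 the petitioner must meet the preponderance of the evidence (weight is at least 53): on (c) the weight is 95 less the opposing 40 gives net 55, ≥ 53, so (c) meets the standard; on (d) the weight is 59 less the opposing 6 gives net 53, ≥ 53, so (d) meets the standard.
  Stage II.1 carried; the burden shifts to the respondent.
At Stage II.2 the respondent must meet the preponderance of the evidence (weight is at least 53): on (e) the weight is 80 less the opposing 24 gives net 56, ≥ 53, so (e) meets the standard; on (f) the weight is 63 less the opposing 9 gives net 54, which does reach 53, so (f) meets the standard.
  Stage II.2 carried; the burden shifts to the petitioner.
At Stage II.3 the petitioner must meet clear and convincing evidence (weight is at least 68): on (g) the weight is 98 less the opposing 27 gives net 71, ≥ 68, so (g) meets the standard.
  All elements met at the final stage.
With every stage satisfied, the petitioner prevails on this issue.
— Issue III —
At Stage III.1 the petitioner must meet a clear and cogent showing (weight is at least 77): on (h) the weight is 77, ≥ 77, so (h) meets the standard.
  Stage III.1 is satisfied; the petitioner continues to bear the burden.
At Stage III.2 the petitioner must meet the balance of probabilities (weight is at least 50): on (i) the weight is 78 less the opposing 27 gives net 51, ≥ 50, so (i) meets the standard.
  Stage III.2 carried; the final stage is satisfied.
With every stage satisfied, the petitioner prevails on this issue.
Per-issue: Issue I → petitioner; Issue II → petitioner; Issue III → petitioner. The petitioner must prevail on a majority of issues; overall, the petitioner prevails.

petitioner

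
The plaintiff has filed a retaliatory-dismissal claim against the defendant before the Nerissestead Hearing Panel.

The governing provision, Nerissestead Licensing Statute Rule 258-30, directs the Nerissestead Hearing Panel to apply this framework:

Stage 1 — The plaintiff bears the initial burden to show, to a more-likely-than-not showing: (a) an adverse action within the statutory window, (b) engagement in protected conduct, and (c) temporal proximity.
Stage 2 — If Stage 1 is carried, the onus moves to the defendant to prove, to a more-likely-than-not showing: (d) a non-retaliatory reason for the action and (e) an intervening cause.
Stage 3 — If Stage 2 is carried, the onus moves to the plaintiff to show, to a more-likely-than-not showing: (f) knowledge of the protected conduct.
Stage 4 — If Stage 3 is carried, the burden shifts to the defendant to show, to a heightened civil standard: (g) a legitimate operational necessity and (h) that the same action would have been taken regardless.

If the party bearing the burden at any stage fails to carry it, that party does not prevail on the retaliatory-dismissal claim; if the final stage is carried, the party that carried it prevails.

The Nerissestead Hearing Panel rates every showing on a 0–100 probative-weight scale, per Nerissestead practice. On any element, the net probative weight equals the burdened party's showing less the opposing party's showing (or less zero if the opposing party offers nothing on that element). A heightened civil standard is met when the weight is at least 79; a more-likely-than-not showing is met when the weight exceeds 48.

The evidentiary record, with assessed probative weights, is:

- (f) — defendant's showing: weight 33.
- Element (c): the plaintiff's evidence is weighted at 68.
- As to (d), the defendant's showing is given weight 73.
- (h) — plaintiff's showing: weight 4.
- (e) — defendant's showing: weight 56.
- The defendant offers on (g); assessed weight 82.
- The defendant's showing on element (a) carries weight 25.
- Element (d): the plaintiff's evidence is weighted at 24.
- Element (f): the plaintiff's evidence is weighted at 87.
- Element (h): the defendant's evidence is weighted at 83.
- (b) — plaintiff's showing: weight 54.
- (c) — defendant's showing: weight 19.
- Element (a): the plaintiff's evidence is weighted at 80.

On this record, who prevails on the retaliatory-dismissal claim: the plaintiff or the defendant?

defendant

At Stage 1 the plaintiff must meet a more-likely-than-not showing (weight exceeds 48): on (a) the weight is 80 less the opposing 25 gives net 55, which does exceed 48, so (a) meets the standard; on (b) the weight is 54, > 48, so (b) meets the standard; on (c) the weight is 68 less the opposing 19 gives net 49, which does exceed 48, so (c) meets the standard.
  Stage 1 carried; the burden shifts to the defendant.
At Stage 2 the defendant must meet a more-likely-than-not showing (weight exceeds 48): on (d) the weight is 73 less the opposing 24 gives net 49, which does exceed 48, so (d) meets the standard; on (e) the weight is 56, > 48, so (e) meets the standard.
  Stage 2 carried; the burden shifts to the plaintiff.
At Stage 3 the plaintiff must meet a more-likely-than-not showing (weight exceeds 48): on (f) the weight is 87 less the opposing 33 gives net 54, which does exceed 48, so (f) meets the standard.
  All elements met. The burden passes to the defendant.
At Stage 4 the defendant must meet a heightened civil standard (weight is at least 79): on (g) the weight is 82, ≥ 79, so (g) meets the standard; on (h) the weight is 83 less the opposing 4 gives net 79, ≥ 79, so (h) meets the standard.
  All elements met at the final stage.
Every stage carried; the defendant prevails.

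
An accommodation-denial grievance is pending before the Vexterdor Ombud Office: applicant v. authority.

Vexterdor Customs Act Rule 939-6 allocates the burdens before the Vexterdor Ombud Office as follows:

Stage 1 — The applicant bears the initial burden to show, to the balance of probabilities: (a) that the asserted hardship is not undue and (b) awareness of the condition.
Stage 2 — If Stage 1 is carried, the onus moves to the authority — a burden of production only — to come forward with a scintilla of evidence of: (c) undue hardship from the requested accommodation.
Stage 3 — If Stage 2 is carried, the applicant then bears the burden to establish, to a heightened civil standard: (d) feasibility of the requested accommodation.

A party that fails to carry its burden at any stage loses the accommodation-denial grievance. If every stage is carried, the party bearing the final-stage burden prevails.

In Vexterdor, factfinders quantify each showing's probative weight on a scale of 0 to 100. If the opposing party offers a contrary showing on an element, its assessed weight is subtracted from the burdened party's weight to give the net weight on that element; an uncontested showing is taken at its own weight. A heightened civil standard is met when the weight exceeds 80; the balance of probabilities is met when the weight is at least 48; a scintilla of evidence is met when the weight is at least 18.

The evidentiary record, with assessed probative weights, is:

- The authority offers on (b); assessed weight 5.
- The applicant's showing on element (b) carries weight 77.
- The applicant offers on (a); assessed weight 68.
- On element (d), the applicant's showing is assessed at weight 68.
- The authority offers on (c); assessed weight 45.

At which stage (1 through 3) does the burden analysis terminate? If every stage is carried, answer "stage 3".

stage 3

At Stage 1 the applicant must meet the balance of probabilities (weight is at least 48): on (a) the weight is 68, which does reach 48, so (a) meets the standard; on (b) the weight is 77 less the opposing 5 gives net 72, which does reach 48, so (b) meets the standard.
  Stage 1 carried; the burden shifts to the authority.
At Stage 2 the authority must meet a scintilla of evidence (weight is at least 18): on (c) the weight is 45, which does reach 18, so (c) meets the standard.
  The authority carries Stage 2; the applicant now bears the burden.
At Stage 3 the applicant must meet a heightened civil standard (weight exceeds 80): on (d) the weight is 68, which does not exceed 80, so (d) does not meet the standard.
  The applicant does not carry Stage 3.
So the authority prevails.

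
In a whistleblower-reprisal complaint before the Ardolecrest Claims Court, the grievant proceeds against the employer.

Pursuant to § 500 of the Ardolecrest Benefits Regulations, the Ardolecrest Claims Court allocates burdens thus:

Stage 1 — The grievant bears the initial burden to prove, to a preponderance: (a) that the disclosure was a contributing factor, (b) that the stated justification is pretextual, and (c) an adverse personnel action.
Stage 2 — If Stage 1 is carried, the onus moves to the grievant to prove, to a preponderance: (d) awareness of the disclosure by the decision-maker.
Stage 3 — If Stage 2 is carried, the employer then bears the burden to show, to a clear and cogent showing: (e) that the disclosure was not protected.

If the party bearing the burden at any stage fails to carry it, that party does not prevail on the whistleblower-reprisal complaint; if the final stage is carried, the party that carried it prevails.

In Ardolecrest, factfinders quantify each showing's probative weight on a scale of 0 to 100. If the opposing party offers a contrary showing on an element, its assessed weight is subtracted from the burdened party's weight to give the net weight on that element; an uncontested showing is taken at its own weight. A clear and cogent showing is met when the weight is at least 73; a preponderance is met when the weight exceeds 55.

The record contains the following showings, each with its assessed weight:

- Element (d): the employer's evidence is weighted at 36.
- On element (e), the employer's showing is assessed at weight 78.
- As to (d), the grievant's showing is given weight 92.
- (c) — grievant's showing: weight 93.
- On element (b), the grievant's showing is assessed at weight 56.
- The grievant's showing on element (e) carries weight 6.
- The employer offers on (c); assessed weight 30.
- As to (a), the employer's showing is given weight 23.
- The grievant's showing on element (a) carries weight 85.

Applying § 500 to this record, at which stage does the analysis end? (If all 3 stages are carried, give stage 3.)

stage 3

Stage 1 — burden on grievant; standard: a preponderance (weight exceeds 55).
    (a): 85 − 23 = 62 > 55 [met]
    (b): 56 > 55 [met]
    (c): 93 − 30 = 63 > 55 [met]
  Stage 1 is satisfied; the grievant continues to bear the burden.
Stage 2 — burden on grievant; standard: a preponderance (weight exceeds 55).
    (d): 92 − 36 = 56 > 55 [met]
  Stage 2 carried; the burden shifts to the employer.
Stage 3 — burden on employer; standard: a clear and cogent showing (weight is at least 73).
    (e): 78 − 6 = 72 < 73 [not met]
  The employer does not carry Stage 3.
So the grievant prevails.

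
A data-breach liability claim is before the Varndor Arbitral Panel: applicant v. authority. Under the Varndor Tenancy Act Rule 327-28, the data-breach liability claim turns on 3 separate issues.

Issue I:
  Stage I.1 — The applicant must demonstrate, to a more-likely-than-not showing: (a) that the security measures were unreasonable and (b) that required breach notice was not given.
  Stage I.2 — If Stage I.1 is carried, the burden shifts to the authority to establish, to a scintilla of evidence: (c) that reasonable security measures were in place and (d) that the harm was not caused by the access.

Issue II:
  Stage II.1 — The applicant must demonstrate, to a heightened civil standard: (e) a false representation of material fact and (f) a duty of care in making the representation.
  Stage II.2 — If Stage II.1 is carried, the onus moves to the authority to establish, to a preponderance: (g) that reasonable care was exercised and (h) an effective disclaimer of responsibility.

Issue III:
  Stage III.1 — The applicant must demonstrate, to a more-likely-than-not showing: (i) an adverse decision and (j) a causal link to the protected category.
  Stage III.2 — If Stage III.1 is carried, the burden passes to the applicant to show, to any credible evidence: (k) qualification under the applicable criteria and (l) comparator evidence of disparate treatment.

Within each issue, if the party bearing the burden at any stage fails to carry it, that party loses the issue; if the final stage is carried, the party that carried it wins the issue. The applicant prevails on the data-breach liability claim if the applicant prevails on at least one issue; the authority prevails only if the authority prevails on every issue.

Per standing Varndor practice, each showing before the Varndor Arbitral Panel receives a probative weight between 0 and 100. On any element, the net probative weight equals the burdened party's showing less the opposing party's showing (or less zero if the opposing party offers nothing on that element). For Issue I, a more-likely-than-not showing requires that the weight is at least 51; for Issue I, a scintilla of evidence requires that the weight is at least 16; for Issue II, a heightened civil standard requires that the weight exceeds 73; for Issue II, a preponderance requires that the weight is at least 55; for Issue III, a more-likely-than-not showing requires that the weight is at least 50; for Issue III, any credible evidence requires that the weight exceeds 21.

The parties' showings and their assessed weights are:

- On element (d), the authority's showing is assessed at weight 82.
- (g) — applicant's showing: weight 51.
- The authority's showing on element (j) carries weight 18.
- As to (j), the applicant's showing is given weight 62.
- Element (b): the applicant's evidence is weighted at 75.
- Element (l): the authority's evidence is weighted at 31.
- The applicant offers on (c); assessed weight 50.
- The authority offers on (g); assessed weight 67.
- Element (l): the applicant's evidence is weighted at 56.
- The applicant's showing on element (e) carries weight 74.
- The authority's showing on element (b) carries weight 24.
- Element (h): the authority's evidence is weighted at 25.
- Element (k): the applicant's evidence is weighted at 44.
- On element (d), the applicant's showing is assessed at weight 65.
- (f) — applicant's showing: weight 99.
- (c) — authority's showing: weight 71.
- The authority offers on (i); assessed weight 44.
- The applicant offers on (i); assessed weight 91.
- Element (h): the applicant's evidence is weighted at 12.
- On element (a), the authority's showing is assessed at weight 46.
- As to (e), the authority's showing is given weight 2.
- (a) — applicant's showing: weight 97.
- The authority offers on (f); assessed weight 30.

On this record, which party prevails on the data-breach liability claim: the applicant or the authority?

authority

— Issue I —
Stage I.1 — burden on applicant; standard: a more-likely-than-not showing (weight is at least 51).
    (a): 97 − 46 = 51 ≥ 51 [met]
    (b): 75 − 24 = 51 ≥ 51 [met]
  Stage I.1 carried; the burden shifts to the authority.
Stage I.2 — burden on authority; standard: a scintilla of evidence (weight is at least 16).
    (c): 71 − 50 = 21 ≥ 16 [met]
    (d): 82 − 65 = 17 ≥ 16 [met]
  The authority carries the last stage.
With every stage satisfied, the authority prevails on this issue.
— Issue II —
Stage II.1 (applicant, a heightened civil standard, weight exceeds 73): (e) net 74−2=72 ≤ 73 — fails; (f) net 99−30=69 ≤ 73 — fails.
  The applicant does not carry Stage II.1.
The analysis ends at Stage II.1; the authority prevails on this issue.
— Issue III —
Stage III.1 (applicant, a more-likely-than-not showing, weight is at least 50): (i) net 91−44=47 < 50 — fails; (j) net 62−18=44 < 50 — fails.
  The applicant does not carry Stage III.1.
The authority prevails on this issue.
Per-issue: Issue I → authority; Issue II → authority; Issue III → authority. The applicant must prevail on at least one issue; overall, the authority prevails.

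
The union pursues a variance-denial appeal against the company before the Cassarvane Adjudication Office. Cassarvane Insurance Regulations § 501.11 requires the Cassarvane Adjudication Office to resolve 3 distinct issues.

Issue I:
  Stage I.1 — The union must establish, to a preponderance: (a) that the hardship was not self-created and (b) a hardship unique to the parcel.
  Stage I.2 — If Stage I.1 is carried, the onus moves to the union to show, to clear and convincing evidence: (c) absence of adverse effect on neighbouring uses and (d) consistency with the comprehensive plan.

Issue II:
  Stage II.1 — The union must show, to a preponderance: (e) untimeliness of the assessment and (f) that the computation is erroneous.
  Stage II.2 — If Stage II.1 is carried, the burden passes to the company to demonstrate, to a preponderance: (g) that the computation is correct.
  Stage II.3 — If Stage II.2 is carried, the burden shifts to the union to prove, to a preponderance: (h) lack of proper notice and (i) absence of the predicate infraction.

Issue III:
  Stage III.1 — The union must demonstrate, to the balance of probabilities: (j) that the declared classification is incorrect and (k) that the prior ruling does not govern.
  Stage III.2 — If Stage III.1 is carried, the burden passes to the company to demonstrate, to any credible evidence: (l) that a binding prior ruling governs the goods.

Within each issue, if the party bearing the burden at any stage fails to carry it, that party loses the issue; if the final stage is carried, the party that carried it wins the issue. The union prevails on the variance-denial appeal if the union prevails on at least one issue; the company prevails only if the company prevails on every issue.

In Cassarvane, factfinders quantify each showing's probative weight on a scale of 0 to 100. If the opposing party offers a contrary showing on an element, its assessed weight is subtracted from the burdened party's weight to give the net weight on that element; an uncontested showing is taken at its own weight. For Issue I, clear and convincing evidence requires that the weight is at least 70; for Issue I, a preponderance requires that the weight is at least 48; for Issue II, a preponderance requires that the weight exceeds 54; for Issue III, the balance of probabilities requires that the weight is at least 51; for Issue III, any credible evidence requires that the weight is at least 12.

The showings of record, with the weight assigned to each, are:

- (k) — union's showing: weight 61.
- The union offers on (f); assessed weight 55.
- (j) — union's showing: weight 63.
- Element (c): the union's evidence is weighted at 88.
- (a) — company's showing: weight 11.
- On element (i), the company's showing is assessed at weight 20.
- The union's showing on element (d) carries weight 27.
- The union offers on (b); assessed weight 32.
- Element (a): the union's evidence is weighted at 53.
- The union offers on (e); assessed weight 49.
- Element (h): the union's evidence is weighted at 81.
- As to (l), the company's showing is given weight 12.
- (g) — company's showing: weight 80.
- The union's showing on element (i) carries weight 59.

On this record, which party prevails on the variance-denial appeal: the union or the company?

— Issue I —
Stage I.1 — burden on union; standard: a preponderance (weight is at least 48).
    (a): 53 − 11 = 42 < 48 [not met]
    (b): 32 < 48 [not met]
  Not every element is met, so the union fails to carry Stage I.1.
So the company prevails on this issue.
— Issue II —
Stage II.1 (union, a preponderance, weight exceeds 54): (e) 49 ≤ 54 — fails; (f) 55 > 54 — meets.
  The union does not carry Stage II.1.
The analysis ends at Stage II.1; the company prevails on this issue.
— Issue III —
Stage III.1 — burden on union; standard: the balance of probabilities (weight is at least 51).
    (j): 63 ≥ 51 [met]
    (k): 61 ≥ 51 [met]
  The union carries Stage III.1; the company now bears the burden.
Stage III.2 — burden on company; standard: any credible evidence (weight is at least 12).
    (l): 12 ≥ 12 [met]
  All elements met at the final stage.
Every stage carried; the company prevails on this issue.
Per-issue: Issue I → company; Issue II → company; Issue III → company. The union must prevail on at least one issue; overall, the company prevails.

company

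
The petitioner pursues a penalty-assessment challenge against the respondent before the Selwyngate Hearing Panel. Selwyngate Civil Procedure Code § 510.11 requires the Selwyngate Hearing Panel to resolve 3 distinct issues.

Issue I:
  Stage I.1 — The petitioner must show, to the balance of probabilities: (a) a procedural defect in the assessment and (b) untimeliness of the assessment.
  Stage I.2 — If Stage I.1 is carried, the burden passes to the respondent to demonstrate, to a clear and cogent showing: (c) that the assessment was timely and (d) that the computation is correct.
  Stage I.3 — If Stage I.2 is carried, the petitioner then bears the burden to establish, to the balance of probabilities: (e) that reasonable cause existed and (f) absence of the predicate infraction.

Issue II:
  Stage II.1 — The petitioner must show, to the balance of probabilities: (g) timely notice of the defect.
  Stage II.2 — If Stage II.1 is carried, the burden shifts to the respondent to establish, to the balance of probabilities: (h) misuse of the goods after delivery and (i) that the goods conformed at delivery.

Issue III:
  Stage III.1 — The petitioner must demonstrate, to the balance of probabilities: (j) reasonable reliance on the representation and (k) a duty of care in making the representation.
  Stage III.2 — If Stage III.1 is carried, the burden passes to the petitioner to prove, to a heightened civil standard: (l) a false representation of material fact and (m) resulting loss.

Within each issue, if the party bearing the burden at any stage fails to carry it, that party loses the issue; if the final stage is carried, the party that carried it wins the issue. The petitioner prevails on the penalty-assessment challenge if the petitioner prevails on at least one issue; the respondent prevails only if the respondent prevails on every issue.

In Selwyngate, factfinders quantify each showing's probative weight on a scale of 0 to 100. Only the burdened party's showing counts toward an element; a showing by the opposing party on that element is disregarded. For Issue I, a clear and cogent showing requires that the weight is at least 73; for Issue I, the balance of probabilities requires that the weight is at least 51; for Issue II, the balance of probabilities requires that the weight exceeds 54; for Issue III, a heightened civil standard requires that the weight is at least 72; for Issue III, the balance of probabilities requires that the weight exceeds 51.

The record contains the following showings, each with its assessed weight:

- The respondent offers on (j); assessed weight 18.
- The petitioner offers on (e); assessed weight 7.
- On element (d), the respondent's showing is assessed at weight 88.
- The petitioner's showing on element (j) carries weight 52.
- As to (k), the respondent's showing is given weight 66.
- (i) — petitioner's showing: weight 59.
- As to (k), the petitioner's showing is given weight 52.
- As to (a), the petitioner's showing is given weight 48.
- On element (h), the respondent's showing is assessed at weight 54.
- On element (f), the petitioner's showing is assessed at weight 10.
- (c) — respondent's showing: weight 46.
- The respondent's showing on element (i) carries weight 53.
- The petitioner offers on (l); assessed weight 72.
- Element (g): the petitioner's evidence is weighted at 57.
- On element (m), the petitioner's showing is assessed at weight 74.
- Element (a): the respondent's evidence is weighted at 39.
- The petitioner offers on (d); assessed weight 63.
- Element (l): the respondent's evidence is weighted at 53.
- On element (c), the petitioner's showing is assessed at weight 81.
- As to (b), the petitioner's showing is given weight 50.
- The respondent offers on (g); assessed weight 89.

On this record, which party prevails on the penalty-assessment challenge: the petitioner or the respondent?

— Issue I —
At Stage I.1 the petitioner must meet the balance of probabilities (weight is at least 51): on (a) the weight is 48 (the respondent's 39 is given no effect), which does not reach 51, so (a) does not meet the standard; on (b) the weight is 50, which does not reach 51, so (b) does not meet the standard.
  The petitioner does not carry Stage I.1.
The analysis ends at Stage I.1; the respondent prevails on this issue.
— Issue II —
Stage II.1 — burden on petitioner; standard: the balance of probabilities (weight exceeds 54).
    (g): 57 (respondent's 89 disregarded) > 54 [met]
  All elements met. The burden passes to the respondent.
Stage II.2 — burden on respondent; standard: the balance of probabilities (weight exceeds 54).
    (h): 54 ≤ 54 [not met]
    (i): 53 (petitioner's 59 disregarded) ≤ 54 [not met]
  Not every element is met, so the respondent fails to carry Stage II.2.
So the petitioner prevails on this issue.
— Issue III —
At Stage III.1 the petitioner must meet the balance of probabilities (weight exceeds 51): on (j) the weight is 52 (the respondent's 18 is given no effect), > 51, so (j) meets the standard; on (k) the weight is 52 (the respondent's 66 is given no effect), > 51, so (k) meets the standard.
  All elements met. The petitioner retains the burden for Stage III.2.
At Stage III.2 the petitioner must meet a heightened civil standard (weight is at least 72): on (l) the weight is 72 (the respondent's 53 is given no effect), which does reach 72, so (l) meets the standard; on (m) the weight is 74, which does reach 72, so (m) meets the standard.
  All elements met at the final stage.
With every stage satisfied, the petitioner prevails on this issue.
Per-issue: Issue I → respondent; Issue II → petitioner; Issue III → petitioner. The petitioner must prevail on at least one issue; overall, the petitioner prevails.

petitioner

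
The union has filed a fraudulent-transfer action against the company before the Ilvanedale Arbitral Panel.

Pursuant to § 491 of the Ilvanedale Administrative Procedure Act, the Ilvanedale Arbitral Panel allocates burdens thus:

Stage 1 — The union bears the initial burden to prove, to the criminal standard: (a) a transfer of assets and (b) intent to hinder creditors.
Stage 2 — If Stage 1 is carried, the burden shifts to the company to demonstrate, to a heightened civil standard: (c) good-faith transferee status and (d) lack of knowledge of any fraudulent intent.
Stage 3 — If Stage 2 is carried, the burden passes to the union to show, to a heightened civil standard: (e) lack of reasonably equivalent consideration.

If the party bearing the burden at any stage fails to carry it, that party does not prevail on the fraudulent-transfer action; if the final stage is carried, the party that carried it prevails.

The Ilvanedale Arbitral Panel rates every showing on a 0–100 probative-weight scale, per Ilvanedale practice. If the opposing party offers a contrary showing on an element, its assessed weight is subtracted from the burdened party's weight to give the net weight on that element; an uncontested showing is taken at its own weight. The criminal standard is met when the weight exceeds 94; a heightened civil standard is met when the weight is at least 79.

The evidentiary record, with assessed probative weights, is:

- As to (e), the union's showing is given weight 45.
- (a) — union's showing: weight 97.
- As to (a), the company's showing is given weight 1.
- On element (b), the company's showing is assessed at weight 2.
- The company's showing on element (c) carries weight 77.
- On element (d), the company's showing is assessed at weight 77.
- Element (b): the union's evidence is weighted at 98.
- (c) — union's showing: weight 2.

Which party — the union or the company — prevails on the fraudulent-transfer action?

union

Stage 1 — burden on union; standard: the criminal standard (weight exceeds 94).
    (a): 97 − 1 = 96 > 94 [met]
    (b): 98 − 2 = 96 > 94 [met]
  Stage 1 is satisfied; the onus moves to the company.
Stage 2 — burden on company; standard: a heightened civil standard (weight is at least 79).
    (c): 77 − 2 = 75 < 79 [not met]
    (d): 77 < 79 [not met]
  Stage 2 not carried; the company fails its burden.
The analysis ends at Stage 2; the union prevails.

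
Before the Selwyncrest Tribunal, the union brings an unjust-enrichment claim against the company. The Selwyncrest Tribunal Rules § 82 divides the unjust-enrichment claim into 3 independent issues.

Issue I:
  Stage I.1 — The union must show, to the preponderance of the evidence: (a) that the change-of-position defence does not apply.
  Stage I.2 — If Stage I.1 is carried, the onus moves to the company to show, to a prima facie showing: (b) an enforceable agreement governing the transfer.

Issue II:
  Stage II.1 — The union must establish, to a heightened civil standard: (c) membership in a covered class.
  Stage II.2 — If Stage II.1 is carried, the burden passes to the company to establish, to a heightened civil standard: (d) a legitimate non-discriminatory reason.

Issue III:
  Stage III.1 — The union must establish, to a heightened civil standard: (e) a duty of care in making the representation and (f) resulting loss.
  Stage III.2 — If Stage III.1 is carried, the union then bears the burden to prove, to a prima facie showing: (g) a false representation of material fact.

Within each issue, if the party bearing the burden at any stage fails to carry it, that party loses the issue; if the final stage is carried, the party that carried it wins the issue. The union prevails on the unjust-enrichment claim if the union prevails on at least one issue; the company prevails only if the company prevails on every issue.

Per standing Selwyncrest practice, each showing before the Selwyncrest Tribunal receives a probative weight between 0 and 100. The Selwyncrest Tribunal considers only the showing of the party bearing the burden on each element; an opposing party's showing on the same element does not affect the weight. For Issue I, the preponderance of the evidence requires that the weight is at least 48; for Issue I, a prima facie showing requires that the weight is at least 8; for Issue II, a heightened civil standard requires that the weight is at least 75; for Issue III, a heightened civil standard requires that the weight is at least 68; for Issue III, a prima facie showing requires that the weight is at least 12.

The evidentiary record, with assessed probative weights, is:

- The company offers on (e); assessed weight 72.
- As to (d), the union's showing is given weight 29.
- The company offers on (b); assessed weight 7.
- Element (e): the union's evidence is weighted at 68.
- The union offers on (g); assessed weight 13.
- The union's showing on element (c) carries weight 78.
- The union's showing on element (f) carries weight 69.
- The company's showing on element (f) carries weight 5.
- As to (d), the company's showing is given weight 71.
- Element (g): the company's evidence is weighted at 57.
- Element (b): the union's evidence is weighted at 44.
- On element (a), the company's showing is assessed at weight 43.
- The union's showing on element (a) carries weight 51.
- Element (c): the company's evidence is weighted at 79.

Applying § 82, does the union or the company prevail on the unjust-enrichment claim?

— Issue I —
Stage I.1 (union, the preponderance of the evidence, weight is at least 48): (a) 51 (company's 43 disregarded) ≥ 48 — meets.
  All elements met. The burden passes to the company.
Stage I.2 (company, a prima facie showing, weight is at least 8): (b) 7 (union's 44 disregarded) < 8 — fails.
  Stage I.2 not carried; the company fails its burden.
The analysis ends at Stage I.2; the union prevails on this issue.
— Issue II —
Stage II.1 — burden on union; standard: a heightened civil standard (weight is at least 75).
    (c): 78 (company's 79 disregarded) ≥ 75 [met]
  Stage II.1 carried; the burden shifts to the company.
Stage II.2 — burden on company; standard: a heightened civil standard (weight is at least 75).
    (d): 71 (union's 29 disregarded) < 75 [not met]
  Stage II.2 not carried; the company fails its burden.
So the union prevails on this issue.
— Issue III —
Stage III.1 — burden on union; standard: a heightened civil standard (weight is at least 68).
    (e): 68 (company's 72 disregarded) ≥ 68 [met]
    (f): 69 (company's 5 disregarded) ≥ 68 [met]
  All elements met. The union retains the burden for Stage III.2.
Stage III.2 — burden on union; standard: a prima facie showing (weight is at least 12).
    (g): 13 (company's 57 disregarded) ≥ 12 [met]
  The union carries the last stage.
With every stage satisfied, the union prevails on this issue.
Per-issue: Issue I → union; Issue II → union; Issue III → union. The union must prevail on at least one issue; overall, the union prevails.

union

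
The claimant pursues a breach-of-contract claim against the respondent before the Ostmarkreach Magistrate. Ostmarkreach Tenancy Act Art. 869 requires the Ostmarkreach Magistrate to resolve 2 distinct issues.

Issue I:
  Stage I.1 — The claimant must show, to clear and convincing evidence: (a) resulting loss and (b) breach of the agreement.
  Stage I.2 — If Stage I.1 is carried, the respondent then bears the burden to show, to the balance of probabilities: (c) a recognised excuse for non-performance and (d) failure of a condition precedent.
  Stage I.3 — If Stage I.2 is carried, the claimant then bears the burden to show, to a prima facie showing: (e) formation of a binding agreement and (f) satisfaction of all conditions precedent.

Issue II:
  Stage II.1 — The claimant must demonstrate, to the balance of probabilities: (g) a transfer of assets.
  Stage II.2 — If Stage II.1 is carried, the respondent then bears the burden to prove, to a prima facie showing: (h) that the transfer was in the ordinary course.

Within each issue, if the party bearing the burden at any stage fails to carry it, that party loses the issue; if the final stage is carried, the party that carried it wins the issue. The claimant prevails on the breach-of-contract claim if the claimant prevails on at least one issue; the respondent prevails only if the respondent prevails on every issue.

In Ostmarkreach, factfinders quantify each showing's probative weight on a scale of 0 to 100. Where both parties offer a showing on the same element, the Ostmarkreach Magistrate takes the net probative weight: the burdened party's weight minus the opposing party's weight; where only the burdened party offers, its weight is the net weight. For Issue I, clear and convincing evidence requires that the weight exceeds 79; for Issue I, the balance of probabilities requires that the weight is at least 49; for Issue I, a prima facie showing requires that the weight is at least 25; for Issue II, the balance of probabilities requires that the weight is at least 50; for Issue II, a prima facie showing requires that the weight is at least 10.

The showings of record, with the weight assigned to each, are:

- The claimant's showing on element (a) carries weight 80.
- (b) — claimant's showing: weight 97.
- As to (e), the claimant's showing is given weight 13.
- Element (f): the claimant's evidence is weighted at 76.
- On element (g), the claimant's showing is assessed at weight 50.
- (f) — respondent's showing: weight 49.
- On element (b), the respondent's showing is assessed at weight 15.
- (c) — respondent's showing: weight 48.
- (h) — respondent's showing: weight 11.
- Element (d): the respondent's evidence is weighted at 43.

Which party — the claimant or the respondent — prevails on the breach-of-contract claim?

— Issue I —
At Stage I.1 the claimant must meet clear and convincing evidence (weight exceeds 79): on (a) the weight is 80, > 79, so (a) meets the standard; on (b) the weight is 97 less the opposing 15 gives net 82, > 79, so (b) meets the standard.
  Stage I.1 carried; the burden shifts to the respondent.
At Stage I.2 the respondent must meet the balance of probabilities (weight is at least 49): on (c) the weight is 48, < 49, so (c) does not meet the standard; on (d) the weight is 43, < 49, so (d) does not meet the standard.
  Stage I.2 not carried; the respondent fails its burden.
The analysis ends at Stage I.2; the claimant prevails on this issue.
— Issue II —
Stage II.1 (claimant, the balance of probabilities, weight is at least 50): (g) 50 ≥ 50 — meets.
  The claimant carries Stage II.1; the respondent now bears the burden.
Stage II.2 (respondent, a prima facie showing, weight is at least 10): (h) 11 ≥ 10 — meets.
  The respondent carries the last stage.
Every stage carried; the respondent prevails on this issue.
Per-issue: Issue I → claimant; Issue II → respondent. The claimant must prevail on at least one issue; overall, the claimant prevails.

claimant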